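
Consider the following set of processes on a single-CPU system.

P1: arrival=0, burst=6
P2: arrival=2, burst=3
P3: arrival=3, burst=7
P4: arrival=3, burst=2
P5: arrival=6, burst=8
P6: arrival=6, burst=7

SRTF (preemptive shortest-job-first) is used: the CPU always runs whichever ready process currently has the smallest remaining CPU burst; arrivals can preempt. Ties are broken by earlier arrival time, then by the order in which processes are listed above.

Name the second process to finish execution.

Schedule: | P1 0-2 | P2 2-5 | P4 5-7 | P1 7-11 | P3 11-18 | P6 18-25 | P5 25-33 |
Completion: P1=11  P2=5  P3=18  P4=7  P5=33  P6=25
Turnaround (C−A): P1=11  P2=3  P3=15  P4=4  P5=27  P6=19
Finish order: P2 → P4 → P1 → P3 → P6 → P5

P4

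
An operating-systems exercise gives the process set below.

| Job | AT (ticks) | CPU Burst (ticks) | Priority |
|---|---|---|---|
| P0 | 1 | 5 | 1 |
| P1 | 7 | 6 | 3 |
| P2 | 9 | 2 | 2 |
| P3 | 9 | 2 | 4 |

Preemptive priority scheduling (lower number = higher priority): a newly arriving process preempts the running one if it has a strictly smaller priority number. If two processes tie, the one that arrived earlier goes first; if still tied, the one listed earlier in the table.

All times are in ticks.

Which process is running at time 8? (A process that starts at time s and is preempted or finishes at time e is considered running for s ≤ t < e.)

Gantt: | idle 0-1 | P0 1-6 | idle 6-7 | P1 7-9 | P2 9-11 | P1 11-15 | P3 15-17 |
Completion: P0=6  P1=15  P2=11  P3=17
Turnaround (C−A): P0=5  P1=8  P2=2  P3=8

P1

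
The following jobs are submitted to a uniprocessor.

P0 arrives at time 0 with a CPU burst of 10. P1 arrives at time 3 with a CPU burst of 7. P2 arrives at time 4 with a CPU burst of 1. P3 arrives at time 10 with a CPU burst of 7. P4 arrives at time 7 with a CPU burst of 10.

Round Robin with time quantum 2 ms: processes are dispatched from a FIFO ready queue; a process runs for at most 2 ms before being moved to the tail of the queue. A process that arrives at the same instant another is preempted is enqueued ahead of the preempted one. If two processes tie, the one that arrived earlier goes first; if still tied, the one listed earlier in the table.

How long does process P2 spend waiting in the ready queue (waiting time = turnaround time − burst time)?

2

Gantt: | P0 0-4 | P1 4-6 | P2 6-7 | P0 7-9 | P1 9-11 | P4 11-13 | P0 13-15 | P3 15-17 | P1 17-19 | P4 19-21 | P0 21-23 | P3 23-25 | P1 25-26 | P4 26-28 | P3 28-30 | P4 30-32 | P3 32-33 | P4 33-35 |
Completion: P0=23  P1=26  P2=7  P3=33  P4=35
Turnaround (C−A): P0=23  P1=23  P2=3  P3=23  P4=28
Waiting(P2) = turnaround − burst = 3 − 1 = 2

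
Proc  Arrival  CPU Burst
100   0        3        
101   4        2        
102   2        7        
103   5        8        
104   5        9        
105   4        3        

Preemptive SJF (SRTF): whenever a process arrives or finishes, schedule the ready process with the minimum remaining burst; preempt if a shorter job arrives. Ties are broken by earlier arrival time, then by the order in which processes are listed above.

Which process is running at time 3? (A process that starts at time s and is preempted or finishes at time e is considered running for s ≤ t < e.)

102

Gantt: | 100 0-3 | 102 3-4 | 101 4-6 | 105 6-9 | 102 9-15 | 103 15-23 | 104 23-32 |
Completion: 100=3  101=6  102=15  103=23  104=32  105=9
Turnaround (C−A): 100=3  101=2  102=13  103=18  104=27  105=5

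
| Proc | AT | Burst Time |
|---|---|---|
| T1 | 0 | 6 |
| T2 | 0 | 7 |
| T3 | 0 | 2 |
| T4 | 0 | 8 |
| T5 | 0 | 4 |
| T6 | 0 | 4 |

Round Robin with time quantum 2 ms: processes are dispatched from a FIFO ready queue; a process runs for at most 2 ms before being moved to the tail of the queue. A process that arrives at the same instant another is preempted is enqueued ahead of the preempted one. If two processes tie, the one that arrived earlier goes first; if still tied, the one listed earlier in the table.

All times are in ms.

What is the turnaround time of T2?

29

Schedule: | T1 0-2 | T2 2-4 | T3 4-6 | T4 6-8 | T5 8-10 | T6 10-12 | T1 12-14 | T2 14-16 | T4 16-18 | T5 18-20 | T6 20-22 | T1 22-24 | T2 24-26 | T4 26-28 | T2 28-29 | T4 29-31 |
Completion: T1=24  T2=29  T3=6  T4=31  T5=20  T6=22
Turnaround (C−A): T1=24  T2=29  T3=6  T4=31  T5=20  T6=22
Turnaround(T2) = completion − arrival = 29 − 0 = 29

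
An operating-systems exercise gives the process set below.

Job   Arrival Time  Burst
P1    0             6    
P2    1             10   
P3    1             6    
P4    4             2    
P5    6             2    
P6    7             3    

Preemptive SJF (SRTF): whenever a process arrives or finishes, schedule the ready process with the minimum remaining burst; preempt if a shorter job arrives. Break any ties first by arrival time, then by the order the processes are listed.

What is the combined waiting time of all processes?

37

Schedule: | P1 0-6 | P4 6-8 | P5 8-10 | P6 10-13 | P3 13-19 | P2 19-29 |
Completion: P1=6  P2=29  P3=19  P4=8  P5=10  P6=13
Turnaround (C−A): P1=6  P2=28  P3=18  P4=4  P5=4  P6=6
Waiting = turnaround − burst: P1=0, P2=18, P3=12, P4=2, P5=2, P6=3
Total waiting = 0 + 18 + 12 + 2 + 2 + 3 = 37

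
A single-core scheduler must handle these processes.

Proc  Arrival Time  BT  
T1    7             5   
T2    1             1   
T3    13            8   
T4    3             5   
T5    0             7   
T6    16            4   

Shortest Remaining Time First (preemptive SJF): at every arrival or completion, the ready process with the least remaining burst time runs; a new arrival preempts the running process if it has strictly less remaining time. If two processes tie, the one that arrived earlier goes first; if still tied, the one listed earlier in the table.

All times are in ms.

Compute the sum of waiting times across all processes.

23

Schedule: | T5 0-1 | T2 1-2 | T5 2-8 | T4 8-13 | T1 13-18 | T6 18-22 | T3 22-30 |
Completion: T1=18  T2=2  T3=30  T4=13  T5=8  T6=22
Turnaround (C−A): T1=11  T2=1  T3=17  T4=10  T5=8  T6=6
Waiting = turnaround − burst: T1=6, T2=0, T3=9, T4=5, T5=1, T6=2
Total waiting = 6 + 0 + 9 + 5 + 1 + 2 = 23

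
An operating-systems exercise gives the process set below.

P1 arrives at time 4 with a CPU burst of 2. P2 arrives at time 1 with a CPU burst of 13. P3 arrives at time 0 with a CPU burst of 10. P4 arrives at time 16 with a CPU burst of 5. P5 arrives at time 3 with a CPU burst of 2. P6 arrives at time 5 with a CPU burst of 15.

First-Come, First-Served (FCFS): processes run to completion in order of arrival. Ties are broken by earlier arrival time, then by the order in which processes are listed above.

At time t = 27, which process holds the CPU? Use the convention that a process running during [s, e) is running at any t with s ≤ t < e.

Gantt: | P3 0-10 | P2 10-23 | P5 23-25 | P1 25-27 | P6 27-42 | P4 42-47 |
Completion: P1=27  P2=23  P3=10  P4=47  P5=25  P6=42
Turnaround (C−A): P1=23  P2=22  P3=10  P4=31  P5=22  P6=37

P6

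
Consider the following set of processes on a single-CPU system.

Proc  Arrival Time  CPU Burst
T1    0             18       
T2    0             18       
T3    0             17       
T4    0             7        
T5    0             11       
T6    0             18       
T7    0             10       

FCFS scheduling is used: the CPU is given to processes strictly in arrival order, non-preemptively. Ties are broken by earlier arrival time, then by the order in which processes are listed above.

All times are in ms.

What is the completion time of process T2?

36

Schedule: | T1 0-18 | T2 18-36 | T3 36-53 | T4 53-60 | T5 60-71 | T6 71-89 | T7 89-99 |
Completion: T1=18  T2=36  T3=53  T4=60  T5=71  T6=89  T7=99
Turnaround (C−A): T1=18  T2=36  T3=53  T4=60  T5=71  T6=89  T7=99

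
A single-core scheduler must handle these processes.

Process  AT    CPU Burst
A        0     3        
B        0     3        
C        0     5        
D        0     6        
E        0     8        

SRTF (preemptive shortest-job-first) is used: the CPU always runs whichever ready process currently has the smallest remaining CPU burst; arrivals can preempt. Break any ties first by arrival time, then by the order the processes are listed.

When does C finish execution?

Schedule: | A 0-3 | B 3-6 | C 6-11 | D 11-17 | E 17-25 |
Completion: A=3  B=6  C=11  D=17  E=25
Turnaround (C−A): A=3  B=6  C=11  D=17  E=25

11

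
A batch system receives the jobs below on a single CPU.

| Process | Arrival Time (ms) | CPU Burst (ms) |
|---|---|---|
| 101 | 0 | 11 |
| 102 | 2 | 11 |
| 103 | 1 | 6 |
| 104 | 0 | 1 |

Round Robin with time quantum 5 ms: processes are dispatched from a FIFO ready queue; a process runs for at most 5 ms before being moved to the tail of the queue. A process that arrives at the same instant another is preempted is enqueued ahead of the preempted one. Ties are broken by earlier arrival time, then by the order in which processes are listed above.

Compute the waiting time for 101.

Gantt: | 101 0-5 | 104 5-6 | 103 6-11 | 102 11-16 | 101 16-21 | 103 21-22 | 102 22-27 | 101 27-28 | 102 28-29 |
Completion: 101=28  102=29  103=22  104=6
Turnaround (C−A): 101=28  102=27  103=21  104=6
Waiting(101) = turnaround − burst = 28 − 11 = 17

17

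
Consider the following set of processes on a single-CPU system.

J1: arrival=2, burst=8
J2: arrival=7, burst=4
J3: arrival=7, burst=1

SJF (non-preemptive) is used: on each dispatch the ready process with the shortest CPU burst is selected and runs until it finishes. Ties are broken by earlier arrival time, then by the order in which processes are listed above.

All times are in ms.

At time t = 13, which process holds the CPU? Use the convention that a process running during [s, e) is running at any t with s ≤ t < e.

J2

Gantt: | idle 0-2 | J1 2-10 | J3 10-11 | J2 11-15 |
Completion: J1=10  J2=15  J3=11
Turnaround (C−A): J1=8  J2=8  J3=4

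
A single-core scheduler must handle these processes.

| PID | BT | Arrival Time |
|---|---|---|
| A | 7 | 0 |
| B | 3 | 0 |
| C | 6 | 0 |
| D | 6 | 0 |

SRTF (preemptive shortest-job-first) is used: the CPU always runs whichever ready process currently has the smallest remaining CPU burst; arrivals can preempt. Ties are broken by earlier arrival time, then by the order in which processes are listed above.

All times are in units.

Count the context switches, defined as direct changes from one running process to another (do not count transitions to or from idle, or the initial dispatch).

Gantt: | B 0-3 | C 3-9 | D 9-15 | A 15-22 |
Completion: A=22  B=3  C=9  D=15
Turnaround (C−A): A=22  B=3  C=9  D=15

3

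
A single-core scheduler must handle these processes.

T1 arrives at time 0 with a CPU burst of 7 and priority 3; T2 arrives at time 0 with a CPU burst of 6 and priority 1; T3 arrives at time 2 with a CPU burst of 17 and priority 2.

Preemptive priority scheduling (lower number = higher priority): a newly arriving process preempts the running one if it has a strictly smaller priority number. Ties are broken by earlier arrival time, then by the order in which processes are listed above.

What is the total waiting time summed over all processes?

Gantt: | T2 0-6 | T3 6-23 | T1 23-30 |
Completion: T1=30  T2=6  T3=23
Waiting = turnaround − burst: T1=23, T2=0, T3=4
Total waiting = 23 + 0 + 4 = 27

27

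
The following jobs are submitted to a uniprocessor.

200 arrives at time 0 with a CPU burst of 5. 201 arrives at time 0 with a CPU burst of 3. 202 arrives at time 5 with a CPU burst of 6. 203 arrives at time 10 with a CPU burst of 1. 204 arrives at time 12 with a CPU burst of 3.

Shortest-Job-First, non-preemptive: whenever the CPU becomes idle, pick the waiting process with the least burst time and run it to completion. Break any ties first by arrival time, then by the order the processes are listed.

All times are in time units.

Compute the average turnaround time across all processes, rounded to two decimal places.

6.20

Schedule: | 201 0-3 | 200 3-8 | 202 8-14 | 203 14-15 | 204 15-18 |
Completion: 200=8  201=3  202=14  203=15  204=18
Turnaround (C−A): 200=8  201=3  202=9  203=5  204=6
Turnaround times: 200=8, 201=3, 202=9, 203=5, 204=6
Average turnaround = (8+3+9+5+6) / 5 = 31/5 = 6.20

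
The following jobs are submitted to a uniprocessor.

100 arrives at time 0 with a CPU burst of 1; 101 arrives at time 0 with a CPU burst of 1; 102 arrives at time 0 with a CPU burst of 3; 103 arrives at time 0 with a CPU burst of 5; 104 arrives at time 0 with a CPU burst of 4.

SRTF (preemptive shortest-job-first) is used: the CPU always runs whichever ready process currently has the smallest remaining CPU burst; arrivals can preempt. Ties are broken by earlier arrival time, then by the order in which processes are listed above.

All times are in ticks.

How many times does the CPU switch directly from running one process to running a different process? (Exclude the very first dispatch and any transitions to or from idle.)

Schedule: | 100 0-1 | 101 1-2 | 102 2-5 | 104 5-9 | 103 9-14 |
Completion: 100=1  101=2  102=5  103=14  104=9

4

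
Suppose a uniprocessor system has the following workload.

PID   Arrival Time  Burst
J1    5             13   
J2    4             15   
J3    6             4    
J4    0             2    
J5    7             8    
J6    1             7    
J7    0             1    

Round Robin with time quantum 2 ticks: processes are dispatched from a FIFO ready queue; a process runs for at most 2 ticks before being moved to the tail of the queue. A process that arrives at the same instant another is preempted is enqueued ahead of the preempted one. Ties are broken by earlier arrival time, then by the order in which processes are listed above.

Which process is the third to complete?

J3

Timeline: | J4 0-2 | J7 2-3 | J6 3-5 | J2 5-7 | J1 7-9 | J6 9-11 | J3 11-13 | J5 13-15 | J2 15-17 | J1 17-19 | J6 19-21 | J3 21-23 | J5 23-25 | J2 25-27 | J1 27-29 | J6 29-30 | J5 30-32 | J2 32-34 | J1 34-36 | J5 36-38 | J2 38-40 | J1 40-42 | J2 42-44 | J1 44-46 | J2 46-48 | J1 48-49 | J2 49-50 |
Completion: J1=49  J2=50  J3=23  J4=2  J5=38  J6=30  J7=3
Turnaround (C−A): J1=44  J2=46  J3=17  J4=2  J5=31  J6=29  J7=3
Finish order: J4 → J7 → J3 → J6 → J5 → J1 → J2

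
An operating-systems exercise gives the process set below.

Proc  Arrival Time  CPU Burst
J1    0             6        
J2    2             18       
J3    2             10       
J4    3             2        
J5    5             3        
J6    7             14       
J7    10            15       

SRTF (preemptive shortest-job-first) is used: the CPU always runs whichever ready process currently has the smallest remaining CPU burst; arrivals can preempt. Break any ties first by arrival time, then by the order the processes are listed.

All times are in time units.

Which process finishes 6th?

Timeline: | J1 0-3 | J4 3-5 | J1 5-8 | J5 8-11 | J3 11-21 | J6 21-35 | J7 35-50 | J2 50-68 |
Completion: J1=8  J2=68  J3=21  J4=5  J5=11  J6=35  J7=50
Finish order: J4 → J1 → J5 → J3 → J6 → J7 → J2

J7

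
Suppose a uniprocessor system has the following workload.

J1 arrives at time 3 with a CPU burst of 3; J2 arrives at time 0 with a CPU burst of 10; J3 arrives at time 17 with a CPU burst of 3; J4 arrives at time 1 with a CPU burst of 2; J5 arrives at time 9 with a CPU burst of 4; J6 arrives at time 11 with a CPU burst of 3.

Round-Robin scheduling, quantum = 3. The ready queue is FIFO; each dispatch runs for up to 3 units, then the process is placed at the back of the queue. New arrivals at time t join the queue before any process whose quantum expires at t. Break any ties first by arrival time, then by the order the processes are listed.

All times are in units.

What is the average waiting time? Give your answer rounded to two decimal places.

5.67

Gantt: | J2 0-3 | J4 3-5 | J1 5-8 | J2 8-11 | J5 11-14 | J6 14-17 | J2 17-20 | J5 20-21 | J3 21-24 | J2 24-25 |
Completion: J1=8  J2=25  J3=24  J4=5  J5=21  J6=17
Waiting times: J1=2, J2=15, J3=4, J4=2, J5=8, J6=3
Average waiting = (2+15+4+2+8+3) / 6 = 34/6 = 5.67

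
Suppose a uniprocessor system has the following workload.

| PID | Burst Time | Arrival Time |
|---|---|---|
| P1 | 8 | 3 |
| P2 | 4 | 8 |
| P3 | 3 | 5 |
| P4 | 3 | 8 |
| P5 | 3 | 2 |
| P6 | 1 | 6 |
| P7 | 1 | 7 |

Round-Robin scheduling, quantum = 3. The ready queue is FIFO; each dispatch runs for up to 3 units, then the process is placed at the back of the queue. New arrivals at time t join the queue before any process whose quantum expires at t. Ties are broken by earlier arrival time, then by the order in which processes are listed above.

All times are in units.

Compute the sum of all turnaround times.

Timeline: | idle 0-2 | P5 2-5 | P1 5-8 | P3 8-11 | P6 11-12 | P7 12-13 | P2 13-16 | P4 16-19 | P1 19-22 | P2 22-23 | P1 23-25 |
Completion: P1=25  P2=23  P3=11  P4=19  P5=5  P6=12  P7=13
Turnaround (C−A): P1=22  P2=15  P3=6  P4=11  P5=3  P6=6  P7=6
Turnaround = completion − arrival: P1=22, P2=15, P3=6, P4=11, P5=3, P6=6, P7=6
Total turnaround = 22 + 15 + 6 + 11 + 3 + 6 + 6 = 69

69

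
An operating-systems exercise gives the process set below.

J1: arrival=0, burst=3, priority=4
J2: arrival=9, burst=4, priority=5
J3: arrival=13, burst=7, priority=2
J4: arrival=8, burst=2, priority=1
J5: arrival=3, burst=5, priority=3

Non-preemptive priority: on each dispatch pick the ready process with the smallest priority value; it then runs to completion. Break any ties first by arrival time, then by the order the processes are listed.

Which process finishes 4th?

J2

Timeline: | J1 0-3 | J5 3-8 | J4 8-10 | J2 10-14 | J3 14-21 |
Completion: J1=3  J2=14  J3=21  J4=10  J5=8
Turnaround (C−A): J1=3  J2=5  J3=8  J4=2  J5=5
Finish order: J1 → J5 → J4 → J2 → J3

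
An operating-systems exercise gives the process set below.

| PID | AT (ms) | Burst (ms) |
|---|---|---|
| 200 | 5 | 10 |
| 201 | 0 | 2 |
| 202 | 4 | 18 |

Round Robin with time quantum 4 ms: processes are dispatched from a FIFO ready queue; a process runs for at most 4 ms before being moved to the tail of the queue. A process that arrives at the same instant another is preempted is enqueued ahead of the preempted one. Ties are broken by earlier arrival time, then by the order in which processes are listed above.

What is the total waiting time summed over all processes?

21

Gantt: | 201 0-2 | idle 2-4 | 202 4-8 | 200 8-12 | 202 12-16 | 200 16-20 | 202 20-24 | 200 24-26 | 202 26-32 |
Completion: 200=26  201=2  202=32
Waiting = turnaround − burst: 200=11, 201=0, 202=10
Total waiting = 11 + 0 + 10 = 21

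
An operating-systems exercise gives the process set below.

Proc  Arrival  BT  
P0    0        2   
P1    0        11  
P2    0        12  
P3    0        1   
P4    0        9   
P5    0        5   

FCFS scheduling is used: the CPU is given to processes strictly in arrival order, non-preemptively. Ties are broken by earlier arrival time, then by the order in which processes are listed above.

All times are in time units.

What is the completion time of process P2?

25

Gantt: | P0 0-2 | P1 2-13 | P2 13-25 | P3 25-26 | P4 26-35 | P5 35-40 |
Completion: P0=2  P1=13  P2=25  P3=26  P4=35  P5=40
Turnaround (C−A): P0=2  P1=13  P2=25  P3=26  P4=35  P5=40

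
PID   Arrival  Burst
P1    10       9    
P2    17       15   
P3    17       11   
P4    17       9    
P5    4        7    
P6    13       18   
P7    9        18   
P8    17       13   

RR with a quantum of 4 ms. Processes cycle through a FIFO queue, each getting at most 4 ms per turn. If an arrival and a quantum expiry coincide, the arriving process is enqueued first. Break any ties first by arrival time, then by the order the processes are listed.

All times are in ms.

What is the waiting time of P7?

Timeline: | idle 0-4 | P5 4-11 | P7 11-15 | P1 15-19 | P6 19-23 | P7 23-27 | P2 27-31 | P3 31-35 | P4 35-39 | P8 39-43 | P1 43-47 | P6 47-51 | P7 51-55 | P2 55-59 | P3 59-63 | P4 63-67 | P8 67-71 | P1 71-72 | P6 72-76 | P7 76-80 | P2 80-84 | P3 84-87 | P4 87-88 | P8 88-92 | P6 92-96 | P7 96-98 | P2 98-101 | P8 101-102 | P6 102-104 |
Completion: P1=72  P2=101  P3=87  P4=88  P5=11  P6=104  P7=98  P8=102
Turnaround (C−A): P1=62  P2=84  P3=70  P4=71  P5=7  P6=91  P7=89  P8=85
Waiting(P7) = turnaround − burst = 89 − 18 = 71

71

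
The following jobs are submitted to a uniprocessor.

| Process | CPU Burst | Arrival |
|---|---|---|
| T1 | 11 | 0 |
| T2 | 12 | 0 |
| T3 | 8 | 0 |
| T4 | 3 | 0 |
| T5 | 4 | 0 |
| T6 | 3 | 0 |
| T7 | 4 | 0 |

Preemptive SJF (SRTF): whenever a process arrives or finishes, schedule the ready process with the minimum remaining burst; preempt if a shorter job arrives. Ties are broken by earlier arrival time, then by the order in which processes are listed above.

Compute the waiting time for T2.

33

Timeline: | T4 0-3 | T6 3-6 | T5 6-10 | T7 10-14 | T3 14-22 | T1 22-33 | T2 33-45 |
Completion: T1=33  T2=45  T3=22  T4=3  T5=10  T6=6  T7=14
Turnaround (C−A): T1=33  T2=45  T3=22  T4=3  T5=10  T6=6  T7=14
Waiting(T2) = turnaround − burst = 45 − 12 = 33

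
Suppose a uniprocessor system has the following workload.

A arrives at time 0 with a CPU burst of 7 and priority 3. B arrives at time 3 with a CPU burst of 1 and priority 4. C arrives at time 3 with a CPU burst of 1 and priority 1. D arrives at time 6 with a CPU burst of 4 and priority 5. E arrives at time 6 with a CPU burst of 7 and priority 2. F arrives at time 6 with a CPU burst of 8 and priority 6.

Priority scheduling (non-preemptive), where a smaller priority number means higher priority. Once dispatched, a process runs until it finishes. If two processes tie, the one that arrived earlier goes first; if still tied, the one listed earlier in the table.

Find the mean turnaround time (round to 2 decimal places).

Timeline: | A 0-7 | C 7-8 | E 8-15 | B 15-16 | D 16-20 | F 20-28 |
Completion: A=7  B=16  C=8  D=20  E=15  F=28
Turnaround (C−A): A=7  B=13  C=5  D=14  E=9  F=22
Turnaround times: A=7, B=13, C=5, D=14, E=9, F=22
Average turnaround = (7+13+5+14+9+22) / 6 = 70/6 = 11.67

11.67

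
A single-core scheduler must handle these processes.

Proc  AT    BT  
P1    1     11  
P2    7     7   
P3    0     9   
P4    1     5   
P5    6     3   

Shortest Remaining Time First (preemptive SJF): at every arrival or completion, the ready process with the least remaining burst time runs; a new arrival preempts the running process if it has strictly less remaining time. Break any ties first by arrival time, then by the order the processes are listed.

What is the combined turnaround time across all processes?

75

Schedule: | P3 0-1 | P4 1-6 | P5 6-9 | P2 9-16 | P3 16-24 | P1 24-35 |
Completion: P1=35  P2=16  P3=24  P4=6  P5=9
Turnaround (C−A): P1=34  P2=9  P3=24  P4=5  P5=3
Turnaround = completion − arrival: P1=34, P2=9, P3=24, P4=5, P5=3
Total turnaround = 34 + 9 + 24 + 5 + 3 = 75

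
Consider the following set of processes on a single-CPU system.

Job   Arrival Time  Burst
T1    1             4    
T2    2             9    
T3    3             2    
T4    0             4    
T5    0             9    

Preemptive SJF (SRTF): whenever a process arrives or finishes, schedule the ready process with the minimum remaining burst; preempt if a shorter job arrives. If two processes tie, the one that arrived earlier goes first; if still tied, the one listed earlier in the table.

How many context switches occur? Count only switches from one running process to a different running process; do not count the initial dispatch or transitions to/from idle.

4

Gantt: | T4 0-4 | T3 4-6 | T1 6-10 | T5 10-19 | T2 19-28 |
Completion: T1=10  T2=28  T3=6  T4=4  T5=19
Turnaround (C−A): T1=9  T2=26  T3=3  T4=4  T5=19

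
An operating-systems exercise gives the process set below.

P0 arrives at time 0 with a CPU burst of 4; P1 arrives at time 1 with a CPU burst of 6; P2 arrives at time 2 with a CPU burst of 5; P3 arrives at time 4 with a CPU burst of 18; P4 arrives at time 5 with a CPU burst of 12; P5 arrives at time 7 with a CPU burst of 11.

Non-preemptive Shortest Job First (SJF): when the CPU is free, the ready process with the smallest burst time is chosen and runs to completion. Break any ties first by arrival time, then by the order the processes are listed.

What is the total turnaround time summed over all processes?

129

Schedule: | P0 0-4 | P2 4-9 | P1 9-15 | P5 15-26 | P4 26-38 | P3 38-56 |
Completion: P0=4  P1=15  P2=9  P3=56  P4=38  P5=26
Turnaround = completion − arrival: P0=4, P1=14, P2=7, P3=52, P4=33, P5=19
Total turnaround = 4 + 14 + 7 + 52 + 33 + 19 = 129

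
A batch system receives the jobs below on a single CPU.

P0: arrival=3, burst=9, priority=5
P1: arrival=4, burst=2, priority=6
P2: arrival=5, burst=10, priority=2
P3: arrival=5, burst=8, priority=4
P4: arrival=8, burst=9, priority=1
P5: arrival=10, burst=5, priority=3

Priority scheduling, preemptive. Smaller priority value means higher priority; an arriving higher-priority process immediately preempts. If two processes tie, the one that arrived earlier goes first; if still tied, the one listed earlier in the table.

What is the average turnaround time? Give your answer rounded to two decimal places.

27.00

Schedule: | idle 0-3 | P0 3-5 | P2 5-8 | P4 8-17 | P2 17-24 | P5 24-29 | P3 29-37 | P0 37-44 | P1 44-46 |
Completion: P0=44  P1=46  P2=24  P3=37  P4=17  P5=29
Turnaround (C−A): P0=41  P1=42  P2=19  P3=32  P4=9  P5=19
Turnaround times: P0=41, P1=42, P2=19, P3=32, P4=9, P5=19
Average turnaround = (41+42+19+32+9+19) / 6 = 162/6 = 27.00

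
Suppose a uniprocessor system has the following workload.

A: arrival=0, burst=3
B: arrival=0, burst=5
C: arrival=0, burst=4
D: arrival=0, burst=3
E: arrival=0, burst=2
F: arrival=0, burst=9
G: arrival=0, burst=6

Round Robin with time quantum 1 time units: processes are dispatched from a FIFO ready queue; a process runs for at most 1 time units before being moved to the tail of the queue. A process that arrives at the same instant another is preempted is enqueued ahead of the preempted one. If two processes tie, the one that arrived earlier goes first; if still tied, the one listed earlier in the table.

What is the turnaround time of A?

15

Schedule: | A 0-1 | B 1-2 | C 2-3 | D 3-4 | E 4-5 | F 5-6 | G 6-7 | A 7-8 | B 8-9 | C 9-10 | D 10-11 | E 11-12 | F 12-13 | G 13-14 | A 14-15 | B 15-16 | C 16-17 | D 17-18 | F 18-19 | G 19-20 | B 20-21 | C 21-22 | F 22-23 | G 23-24 | B 24-25 | F 25-26 | G 26-27 | F 27-28 | G 28-29 | F 29-32 |
Completion: A=15  B=25  C=22  D=18  E=12  F=32  G=29
Turnaround(A) = completion − arrival = 15 − 0 = 15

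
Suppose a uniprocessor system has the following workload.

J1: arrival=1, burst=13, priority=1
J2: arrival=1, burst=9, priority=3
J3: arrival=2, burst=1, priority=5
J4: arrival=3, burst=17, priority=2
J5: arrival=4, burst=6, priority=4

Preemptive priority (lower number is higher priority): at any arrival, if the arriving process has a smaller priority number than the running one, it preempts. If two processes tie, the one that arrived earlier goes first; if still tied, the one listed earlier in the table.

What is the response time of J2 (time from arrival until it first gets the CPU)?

30

Gantt: | idle 0-1 | J1 1-14 | J4 14-31 | J2 31-40 | J5 40-46 | J3 46-47 |
Completion: J1=14  J2=40  J3=47  J4=31  J5=46
Response(J2) = first start − arrival = 31 − 1 = 30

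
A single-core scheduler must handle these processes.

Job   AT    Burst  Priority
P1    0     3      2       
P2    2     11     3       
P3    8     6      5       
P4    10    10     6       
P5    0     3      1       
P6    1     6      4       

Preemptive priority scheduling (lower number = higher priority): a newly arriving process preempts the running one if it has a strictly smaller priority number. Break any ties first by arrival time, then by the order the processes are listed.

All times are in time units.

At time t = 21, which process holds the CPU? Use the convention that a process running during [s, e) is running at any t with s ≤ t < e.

Schedule: | P5 0-3 | P1 3-6 | P2 6-17 | P6 17-23 | P3 23-29 | P4 29-39 |
Completion: P1=6  P2=17  P3=29  P4=39  P5=3  P6=23
Turnaround (C−A): P1=6  P2=15  P3=21  P4=29  P5=3  P6=22

P6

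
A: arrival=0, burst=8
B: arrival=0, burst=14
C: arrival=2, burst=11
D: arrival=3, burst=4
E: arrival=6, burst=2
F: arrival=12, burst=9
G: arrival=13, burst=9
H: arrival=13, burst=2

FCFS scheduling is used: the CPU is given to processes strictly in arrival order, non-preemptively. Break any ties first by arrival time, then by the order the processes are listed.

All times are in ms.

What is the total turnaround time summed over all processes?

254

Schedule: | A 0-8 | B 8-22 | C 22-33 | D 33-37 | E 37-39 | F 39-48 | G 48-57 | H 57-59 |
Completion: A=8  B=22  C=33  D=37  E=39  F=48  G=57  H=59
Turnaround = completion − arrival: A=8, B=22, C=31, D=34, E=33, F=36, G=44, H=46
Total turnaround = 8 + 22 + 31 + 34 + 33 + 36 + 44 + 46 = 254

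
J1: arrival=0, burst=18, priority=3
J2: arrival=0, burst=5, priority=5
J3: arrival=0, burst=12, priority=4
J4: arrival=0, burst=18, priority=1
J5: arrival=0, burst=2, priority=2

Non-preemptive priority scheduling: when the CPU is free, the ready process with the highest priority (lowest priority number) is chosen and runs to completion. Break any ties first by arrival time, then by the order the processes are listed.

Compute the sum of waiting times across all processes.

Gantt: | J4 0-18 | J5 18-20 | J1 20-38 | J3 38-50 | J2 50-55 |
Completion: J1=38  J2=55  J3=50  J4=18  J5=20
Waiting = turnaround − burst: J1=20, J2=50, J3=38, J4=0, J5=18
Total waiting = 20 + 50 + 38 + 0 + 18 = 126

126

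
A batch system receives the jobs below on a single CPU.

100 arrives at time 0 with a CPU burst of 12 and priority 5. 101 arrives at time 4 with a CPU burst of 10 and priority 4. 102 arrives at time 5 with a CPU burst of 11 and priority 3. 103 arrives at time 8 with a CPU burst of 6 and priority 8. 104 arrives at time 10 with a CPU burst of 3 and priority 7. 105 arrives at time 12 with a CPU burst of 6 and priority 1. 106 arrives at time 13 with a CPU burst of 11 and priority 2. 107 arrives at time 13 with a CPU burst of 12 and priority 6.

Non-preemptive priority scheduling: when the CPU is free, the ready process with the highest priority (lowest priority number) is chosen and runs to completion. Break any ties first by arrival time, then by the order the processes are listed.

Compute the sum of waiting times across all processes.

211

Schedule: | 100 0-12 | 105 12-18 | 106 18-29 | 102 29-40 | 101 40-50 | 107 50-62 | 104 62-65 | 103 65-71 |
Completion: 100=12  101=50  102=40  103=71  104=65  105=18  106=29  107=62
Turnaround (C−A): 100=12  101=46  102=35  103=63  104=55  105=6  106=16  107=49
Waiting = turnaround − burst: 100=0, 101=36, 102=24, 103=57, 104=52, 105=0, 106=5, 107=37
Total waiting = 0 + 36 + 24 + 57 + 52 + 0 + 5 + 37 = 211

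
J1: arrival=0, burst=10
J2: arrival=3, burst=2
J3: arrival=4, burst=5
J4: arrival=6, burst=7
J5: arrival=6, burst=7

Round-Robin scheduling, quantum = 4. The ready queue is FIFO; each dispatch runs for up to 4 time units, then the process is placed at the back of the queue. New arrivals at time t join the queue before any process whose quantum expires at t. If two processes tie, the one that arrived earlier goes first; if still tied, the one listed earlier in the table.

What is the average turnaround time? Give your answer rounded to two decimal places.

Timeline: | J1 0-4 | J2 4-6 | J3 6-10 | J1 10-14 | J4 14-18 | J5 18-22 | J3 22-23 | J1 23-25 | J4 25-28 | J5 28-31 |
Completion: J1=25  J2=6  J3=23  J4=28  J5=31
Turnaround (C−A): J1=25  J2=3  J3=19  J4=22  J5=25
Turnaround times: J1=25, J2=3, J3=19, J4=22, J5=25
Average turnaround = (25+3+19+22+25) / 5 = 94/5 = 18.80

18.80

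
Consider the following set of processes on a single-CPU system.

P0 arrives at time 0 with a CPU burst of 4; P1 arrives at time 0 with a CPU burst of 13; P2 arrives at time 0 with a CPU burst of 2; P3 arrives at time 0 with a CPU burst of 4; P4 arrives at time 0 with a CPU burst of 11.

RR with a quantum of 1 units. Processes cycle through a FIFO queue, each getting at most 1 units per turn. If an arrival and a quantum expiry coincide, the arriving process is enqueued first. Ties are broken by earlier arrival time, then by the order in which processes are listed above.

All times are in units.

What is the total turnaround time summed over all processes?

Timeline: | P0 0-1 | P1 1-2 | P2 2-3 | P3 3-4 | P4 4-5 | P0 5-6 | P1 6-7 | P2 7-8 | P3 8-9 | P4 9-10 | P0 10-11 | P1 11-12 | P3 12-13 | P4 13-14 | P0 14-15 | P1 15-16 | P3 16-17 | P4 17-18 | P1 18-19 | P4 19-20 | P1 20-21 | P4 21-22 | P1 22-23 | P4 23-24 | P1 24-25 | P4 25-26 | P1 26-27 | P4 27-28 | P1 28-29 | P4 29-30 | P1 30-31 | P4 31-32 | P1 32-34 |
Completion: P0=15  P1=34  P2=8  P3=17  P4=32
Turnaround (C−A): P0=15  P1=34  P2=8  P3=17  P4=32
Turnaround = completion − arrival: P0=15, P1=34, P2=8, P3=17, P4=32
Total turnaround = 15 + 34 + 8 + 17 + 32 = 106

106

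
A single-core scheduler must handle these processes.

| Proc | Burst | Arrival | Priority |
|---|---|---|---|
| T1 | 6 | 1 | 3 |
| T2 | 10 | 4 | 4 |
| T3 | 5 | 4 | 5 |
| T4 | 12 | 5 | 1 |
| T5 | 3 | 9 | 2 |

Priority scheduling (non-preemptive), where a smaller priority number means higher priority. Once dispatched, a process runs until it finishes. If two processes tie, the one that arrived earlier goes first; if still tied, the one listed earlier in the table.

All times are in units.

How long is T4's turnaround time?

Timeline: | idle 0-1 | T1 1-7 | T4 7-19 | T5 19-22 | T2 22-32 | T3 32-37 |
Completion: T1=7  T2=32  T3=37  T4=19  T5=22
Turnaround(T4) = completion − arrival = 19 − 5 = 14

14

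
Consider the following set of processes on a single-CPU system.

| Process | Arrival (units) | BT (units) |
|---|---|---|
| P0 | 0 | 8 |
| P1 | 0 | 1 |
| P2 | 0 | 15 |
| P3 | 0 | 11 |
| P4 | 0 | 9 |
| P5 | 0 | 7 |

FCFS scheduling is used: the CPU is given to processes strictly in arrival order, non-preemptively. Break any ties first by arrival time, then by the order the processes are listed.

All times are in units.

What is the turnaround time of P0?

Schedule: | P0 0-8 | P1 8-9 | P2 9-24 | P3 24-35 | P4 35-44 | P5 44-51 |
Completion: P0=8  P1=9  P2=24  P3=35  P4=44  P5=51
Turnaround(P0) = completion − arrival = 8 − 0 = 8

8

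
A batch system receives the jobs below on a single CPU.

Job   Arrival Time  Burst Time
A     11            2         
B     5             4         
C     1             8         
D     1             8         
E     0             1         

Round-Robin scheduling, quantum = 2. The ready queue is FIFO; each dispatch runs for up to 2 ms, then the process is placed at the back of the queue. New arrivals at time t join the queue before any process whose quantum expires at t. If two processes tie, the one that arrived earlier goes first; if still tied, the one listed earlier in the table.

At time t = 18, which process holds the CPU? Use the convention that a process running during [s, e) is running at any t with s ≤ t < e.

Gantt: | E 0-1 | C 1-3 | D 3-5 | C 5-7 | B 7-9 | D 9-11 | C 11-13 | B 13-15 | A 15-17 | D 17-19 | C 19-21 | D 21-23 |
Completion: A=17  B=15  C=21  D=23  E=1
Turnaround (C−A): A=6  B=10  C=20  D=22  E=1

D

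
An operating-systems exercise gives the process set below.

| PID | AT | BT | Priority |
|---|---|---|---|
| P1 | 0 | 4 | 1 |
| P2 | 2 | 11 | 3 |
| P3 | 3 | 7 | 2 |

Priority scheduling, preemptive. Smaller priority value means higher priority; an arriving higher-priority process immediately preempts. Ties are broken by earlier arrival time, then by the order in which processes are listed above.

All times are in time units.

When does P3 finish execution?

Schedule: | P1 0-4 | P3 4-11 | P2 11-22 |
Completion: P1=4  P2=22  P3=11
Turnaround (C−A): P1=4  P2=20  P3=8

11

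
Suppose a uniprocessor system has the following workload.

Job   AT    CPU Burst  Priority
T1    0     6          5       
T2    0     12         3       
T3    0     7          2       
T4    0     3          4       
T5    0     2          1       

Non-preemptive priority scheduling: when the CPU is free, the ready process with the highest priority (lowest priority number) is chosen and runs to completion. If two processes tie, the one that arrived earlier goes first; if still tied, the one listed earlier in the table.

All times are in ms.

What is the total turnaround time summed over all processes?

Schedule: | T5 0-2 | T3 2-9 | T2 9-21 | T4 21-24 | T1 24-30 |
Completion: T1=30  T2=21  T3=9  T4=24  T5=2
Turnaround (C−A): T1=30  T2=21  T3=9  T4=24  T5=2
Turnaround = completion − arrival: T1=30, T2=21, T3=9, T4=24, T5=2
Total turnaround = 30 + 21 + 9 + 24 + 2 = 86

86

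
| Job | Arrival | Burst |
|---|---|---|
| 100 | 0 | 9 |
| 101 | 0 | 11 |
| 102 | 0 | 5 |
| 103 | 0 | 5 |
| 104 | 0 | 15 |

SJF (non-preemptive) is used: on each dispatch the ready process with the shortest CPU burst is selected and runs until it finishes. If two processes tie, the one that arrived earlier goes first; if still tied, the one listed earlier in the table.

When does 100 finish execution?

19

Schedule: | 102 0-5 | 103 5-10 | 100 10-19 | 101 19-30 | 104 30-45 |
Completion: 100=19  101=30  102=5  103=10  104=45
Turnaround (C−A): 100=19  101=30  102=5  103=10  104=45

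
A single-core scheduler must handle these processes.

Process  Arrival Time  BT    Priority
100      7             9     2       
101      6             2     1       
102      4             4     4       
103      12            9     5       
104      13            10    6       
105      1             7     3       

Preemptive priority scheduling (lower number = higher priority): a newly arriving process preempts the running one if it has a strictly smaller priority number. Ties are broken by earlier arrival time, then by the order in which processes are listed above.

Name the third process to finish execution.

105

Gantt: | idle 0-1 | 105 1-6 | 101 6-8 | 100 8-17 | 105 17-19 | 102 19-23 | 103 23-32 | 104 32-42 |
Completion: 100=17  101=8  102=23  103=32  104=42  105=19
Turnaround (C−A): 100=10  101=2  102=19  103=20  104=29  105=18
Finish order: 101 → 100 → 105 → 102 → 103 → 104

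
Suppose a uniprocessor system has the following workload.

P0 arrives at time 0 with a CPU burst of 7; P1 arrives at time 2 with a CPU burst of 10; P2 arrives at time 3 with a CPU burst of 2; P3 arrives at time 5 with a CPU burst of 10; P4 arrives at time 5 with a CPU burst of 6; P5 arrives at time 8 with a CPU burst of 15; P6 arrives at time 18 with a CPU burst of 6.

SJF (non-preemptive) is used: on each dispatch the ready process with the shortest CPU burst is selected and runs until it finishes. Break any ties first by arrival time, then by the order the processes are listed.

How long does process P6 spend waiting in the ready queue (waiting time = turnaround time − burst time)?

Gantt: | P0 0-7 | P2 7-9 | P4 9-15 | P1 15-25 | P6 25-31 | P3 31-41 | P5 41-56 |
Completion: P0=7  P1=25  P2=9  P3=41  P4=15  P5=56  P6=31
Turnaround (C−A): P0=7  P1=23  P2=6  P3=36  P4=10  P5=48  P6=13
Waiting(P6) = turnaround − burst = 13 − 6 = 7

7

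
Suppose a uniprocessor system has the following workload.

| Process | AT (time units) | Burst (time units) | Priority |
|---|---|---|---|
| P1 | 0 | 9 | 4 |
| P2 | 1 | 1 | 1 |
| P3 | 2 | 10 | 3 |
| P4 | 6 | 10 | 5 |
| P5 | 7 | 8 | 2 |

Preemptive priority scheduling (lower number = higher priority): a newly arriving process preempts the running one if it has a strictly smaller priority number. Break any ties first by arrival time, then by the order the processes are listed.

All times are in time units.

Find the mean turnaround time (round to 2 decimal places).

Timeline: | P1 0-1 | P2 1-2 | P3 2-7 | P5 7-15 | P3 15-20 | P1 20-28 | P4 28-38 |
Completion: P1=28  P2=2  P3=20  P4=38  P5=15
Turnaround times: P1=28, P2=1, P3=18, P4=32, P5=8
Average turnaround = (28+1+18+32+8) / 5 = 87/5 = 17.40

17.40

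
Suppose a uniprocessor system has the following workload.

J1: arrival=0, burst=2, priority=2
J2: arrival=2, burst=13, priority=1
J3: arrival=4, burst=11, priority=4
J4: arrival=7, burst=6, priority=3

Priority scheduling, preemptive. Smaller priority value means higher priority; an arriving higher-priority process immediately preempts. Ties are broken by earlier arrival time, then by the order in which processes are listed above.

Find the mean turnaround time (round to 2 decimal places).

Gantt: | J1 0-2 | J2 2-15 | J4 15-21 | J3 21-32 |
Completion: J1=2  J2=15  J3=32  J4=21
Turnaround times: J1=2, J2=13, J3=28, J4=14
Average turnaround = (2+13+28+14) / 4 = 57/4 = 14.25

14.25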